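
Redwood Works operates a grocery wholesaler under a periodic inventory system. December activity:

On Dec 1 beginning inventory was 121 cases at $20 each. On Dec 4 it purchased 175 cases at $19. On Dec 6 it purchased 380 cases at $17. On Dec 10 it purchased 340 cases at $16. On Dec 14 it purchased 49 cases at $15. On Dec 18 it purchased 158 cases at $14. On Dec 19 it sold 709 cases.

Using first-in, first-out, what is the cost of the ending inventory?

Ending inventory = $7,859

Dec 19, 709 sold [FIFO — oldest first]: 121 @ $20 + 175 @ $19 + 380 @ $17 + 33 @ $16 = $12,733
Ending inventory: 307 @ $16 + 49 @ $15 + 158 @ $14 = $7,859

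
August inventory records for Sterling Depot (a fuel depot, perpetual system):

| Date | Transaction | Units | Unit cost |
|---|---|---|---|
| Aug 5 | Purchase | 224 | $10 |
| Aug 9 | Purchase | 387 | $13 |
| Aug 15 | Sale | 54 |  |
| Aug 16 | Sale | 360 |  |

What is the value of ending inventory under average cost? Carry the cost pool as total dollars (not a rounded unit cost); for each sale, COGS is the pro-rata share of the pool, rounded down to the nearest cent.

Ending inventory = $2,344.34

After Aug 5: 224 on hand, pool $2,240.00 (≈ $10.0000 each)
After Aug 9: 611 on hand, pool $7,271.00 (≈ $11.9002 each)
Aug 15, sell 54: 54/611 × $7,271.00 → $642.60
Aug 16, sell 360: 360/557 × $6,628.40 → $4,284.06
Total COGS = $642.60 + $4,284.06 = $4,926.66
Ending inventory (cost pool remaining) = $2,344.34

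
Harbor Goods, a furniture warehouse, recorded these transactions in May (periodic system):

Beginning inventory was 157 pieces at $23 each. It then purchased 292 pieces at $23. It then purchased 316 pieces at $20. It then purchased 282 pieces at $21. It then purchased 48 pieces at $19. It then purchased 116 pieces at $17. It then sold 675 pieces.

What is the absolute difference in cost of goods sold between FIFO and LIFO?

FIFO COGS: 157 @ $23 + 292 @ $23 + 226 @ $20 = $14,847
LIFO COGS: 116 @ $17 + 48 @ $19 + 282 @ $21 + 229 @ $20 = $13,386
Difference = |$14,847 − $13,386| = $1,461

$1,461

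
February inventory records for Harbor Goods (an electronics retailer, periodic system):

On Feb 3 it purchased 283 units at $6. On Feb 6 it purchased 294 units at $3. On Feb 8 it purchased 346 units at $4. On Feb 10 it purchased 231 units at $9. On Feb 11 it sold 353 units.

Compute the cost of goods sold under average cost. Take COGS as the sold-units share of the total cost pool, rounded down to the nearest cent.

Feb 11, sell 353: 353/1154 × $6,043.00 → $1,848.50
Ending inventory (cost pool remaining) = $4,194.50

COGS = $1,848.50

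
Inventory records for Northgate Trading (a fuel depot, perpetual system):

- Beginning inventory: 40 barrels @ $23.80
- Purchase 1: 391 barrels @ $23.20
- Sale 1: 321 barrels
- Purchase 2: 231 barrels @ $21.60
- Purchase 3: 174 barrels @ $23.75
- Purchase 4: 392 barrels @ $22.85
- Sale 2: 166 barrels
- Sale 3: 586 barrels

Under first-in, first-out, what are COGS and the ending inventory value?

COGS = $24,560.75; ending inventory = $3,541.75

Sale 1 (321) [FIFO — oldest first]: 40 @ $23.80 + 281 @ $23.20 = $7,471.20
Sale 2 (166) [FIFO — oldest first]: 110 @ $23.20 + 56 @ $21.60 = $3,761.60
Sale 3 (586) [FIFO — oldest first]: 175 @ $21.60 + 174 @ $23.75 + 237 @ $22.85 = $13,327.95
Total COGS = $7,471.20 + $3,761.60 + $13,327.95 = $24,560.75
Ending inventory: 155 @ $22.85 = $3,541.75
Check: goods available $28,102.50 = COGS $24,560.75 + ending $3,541.75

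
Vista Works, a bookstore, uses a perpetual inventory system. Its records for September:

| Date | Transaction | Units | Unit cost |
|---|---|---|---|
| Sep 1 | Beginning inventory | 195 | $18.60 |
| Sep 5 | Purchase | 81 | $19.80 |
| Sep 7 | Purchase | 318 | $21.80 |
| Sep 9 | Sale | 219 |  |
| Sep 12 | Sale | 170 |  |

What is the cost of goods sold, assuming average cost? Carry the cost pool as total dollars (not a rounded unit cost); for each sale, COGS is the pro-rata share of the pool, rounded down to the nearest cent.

COGS = $7,965.46

After Sep 1: 195 on hand, pool $3,627.00 (≈ $18.6000 each)
After Sep 5: 276 on hand, pool $5,230.80 (≈ $18.9522 each)
After Sep 7: 594 on hand, pool $12,163.20 (≈ $20.4768 each)
Sep 9, sell 219: 219/594 × $12,163.20 → $4,484.41
Sep 12, sell 170: 170/375 × $7,678.79 → $3,481.05
Total COGS = $4,484.41 + $3,481.05 = $7,965.46
Ending inventory (cost pool remaining) = $4,197.74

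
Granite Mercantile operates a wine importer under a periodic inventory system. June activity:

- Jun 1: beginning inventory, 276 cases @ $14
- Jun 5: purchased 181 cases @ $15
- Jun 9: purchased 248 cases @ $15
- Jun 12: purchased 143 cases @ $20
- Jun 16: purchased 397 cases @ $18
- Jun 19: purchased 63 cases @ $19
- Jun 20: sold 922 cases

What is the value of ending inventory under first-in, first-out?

Jun 20, 922 sold [FIFO — oldest first]: 276 @ $14 + 181 @ $15 + 248 @ $15 + 143 @ $20 + 74 @ $18 = $14,491
Ending inventory: 323 @ $18 + 63 @ $19 = $7,011

Ending inventory = $7,011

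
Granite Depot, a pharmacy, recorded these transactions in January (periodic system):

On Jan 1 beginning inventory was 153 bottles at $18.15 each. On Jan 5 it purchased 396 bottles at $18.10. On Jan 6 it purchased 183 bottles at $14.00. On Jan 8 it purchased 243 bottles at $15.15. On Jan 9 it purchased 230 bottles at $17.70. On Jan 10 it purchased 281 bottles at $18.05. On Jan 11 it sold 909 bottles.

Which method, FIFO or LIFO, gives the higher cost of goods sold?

FIFO COGS: 153 @ $18.15 + 396 @ $18.10 + 183 @ $14.00 + 177 @ $15.15 = $15,188.10
LIFO COGS: 281 @ $18.05 + 230 @ $17.70 + 243 @ $15.15 + 155 @ $14.00 = $14,994.50

FIFO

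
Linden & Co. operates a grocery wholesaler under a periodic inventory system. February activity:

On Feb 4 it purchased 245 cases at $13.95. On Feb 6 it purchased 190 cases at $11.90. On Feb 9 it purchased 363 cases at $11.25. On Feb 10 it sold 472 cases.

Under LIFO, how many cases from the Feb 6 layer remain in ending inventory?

81

Feb 10, 472 sold [LIFO — newest first]: 363 @ $11.25 + 109 @ $11.90 = $5,380.85
Ending inventory: 245 @ $13.95 + 81 @ $11.90 = $4,381.65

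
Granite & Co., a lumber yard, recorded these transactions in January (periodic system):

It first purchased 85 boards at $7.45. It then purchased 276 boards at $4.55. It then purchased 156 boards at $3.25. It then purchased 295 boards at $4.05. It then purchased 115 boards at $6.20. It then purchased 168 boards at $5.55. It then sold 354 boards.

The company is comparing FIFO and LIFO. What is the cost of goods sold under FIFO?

FIFO COGS: 85 @ $7.45 + 269 @ $4.55 = $1,857.20
LIFO COGS: 168 @ $5.55 + 115 @ $6.20 + 71 @ $4.05 = $1,932.95

COGS = $1,857.20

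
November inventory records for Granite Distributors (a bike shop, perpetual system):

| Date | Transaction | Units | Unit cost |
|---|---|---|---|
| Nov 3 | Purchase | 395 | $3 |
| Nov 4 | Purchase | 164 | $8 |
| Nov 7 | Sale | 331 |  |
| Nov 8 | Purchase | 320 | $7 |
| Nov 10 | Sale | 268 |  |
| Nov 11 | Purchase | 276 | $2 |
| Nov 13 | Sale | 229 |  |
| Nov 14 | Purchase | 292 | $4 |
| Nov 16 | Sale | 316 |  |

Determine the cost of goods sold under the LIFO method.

COGS = $5,363

Nov 7, 331 sold [LIFO — newest first]: 164 @ $8 + 167 @ $3 = $1,813
Nov 10, 268 sold [LIFO — newest first]: 268 @ $7 = $1,876
Nov 13, 229 sold [LIFO — newest first]: 229 @ $2 = $458
Nov 16, 316 sold [LIFO — newest first]: 292 @ $4 + 24 @ $2 = $1,216
Total COGS = $1,813 + $1,876 + $458 + $1,216 = $5,363
Ending inventory: 228 @ $3 + 52 @ $7 + 23 @ $2 = $1,094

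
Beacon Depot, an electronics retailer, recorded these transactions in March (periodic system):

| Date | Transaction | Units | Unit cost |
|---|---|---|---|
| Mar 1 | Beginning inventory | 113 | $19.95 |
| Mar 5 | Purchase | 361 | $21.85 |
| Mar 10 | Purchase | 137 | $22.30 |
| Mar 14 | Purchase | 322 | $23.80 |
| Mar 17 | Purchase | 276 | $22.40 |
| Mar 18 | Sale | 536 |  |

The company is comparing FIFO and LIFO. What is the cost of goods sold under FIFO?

COGS = $11,524.80

FIFO COGS: 113 @ $19.95 + 361 @ $21.85 + 62 @ $22.30 = $11,524.80
LIFO COGS: 276 @ $22.40 + 260 @ $23.80 = $12,370.40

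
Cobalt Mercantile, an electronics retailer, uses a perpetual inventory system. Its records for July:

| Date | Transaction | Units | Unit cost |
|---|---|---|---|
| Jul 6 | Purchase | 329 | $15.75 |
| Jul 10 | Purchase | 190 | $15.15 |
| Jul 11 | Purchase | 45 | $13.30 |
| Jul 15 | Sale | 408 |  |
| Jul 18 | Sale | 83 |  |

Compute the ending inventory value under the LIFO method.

Jul 15, 408 sold [LIFO — newest first]: 45 @ $13.30 + 190 @ $15.15 + 173 @ $15.75 = $6,201.75
Jul 18, 83 sold [LIFO — newest first]: 83 @ $15.75 = $1,307.25
Total COGS = $6,201.75 + $1,307.25 = $7,509.00
Ending inventory: 73 @ $15.75 = $1,149.75
Check: goods available $8,658.75 = COGS $7,509.00 + ending $1,149.75

Ending inventory = $1,149.75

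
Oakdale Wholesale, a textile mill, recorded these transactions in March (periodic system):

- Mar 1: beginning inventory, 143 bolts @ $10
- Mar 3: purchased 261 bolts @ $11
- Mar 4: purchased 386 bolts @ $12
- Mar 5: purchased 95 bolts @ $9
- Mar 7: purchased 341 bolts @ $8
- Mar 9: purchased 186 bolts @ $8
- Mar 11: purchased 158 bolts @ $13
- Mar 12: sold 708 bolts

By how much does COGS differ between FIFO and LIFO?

FIFO COGS: 143 @ $10 + 261 @ $11 + 304 @ $12 = $7,949
LIFO COGS: 158 @ $13 + 186 @ $8 + 341 @ $8 + 23 @ $9 = $6,477
Difference = |$7,949 − $6,477| = $1,472

$1,472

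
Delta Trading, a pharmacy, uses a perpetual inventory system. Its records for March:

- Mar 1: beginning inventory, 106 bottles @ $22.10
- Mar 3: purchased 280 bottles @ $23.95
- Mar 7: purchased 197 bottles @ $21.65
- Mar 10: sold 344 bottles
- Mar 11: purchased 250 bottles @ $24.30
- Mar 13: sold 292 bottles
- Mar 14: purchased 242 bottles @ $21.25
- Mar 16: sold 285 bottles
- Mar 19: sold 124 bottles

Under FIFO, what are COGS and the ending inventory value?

Mar 10, 344 sold [FIFO — oldest first]: 106 @ $22.10 + 238 @ $23.95 = $8,042.70
Mar 13, 292 sold [FIFO — oldest first]: 42 @ $23.95 + 197 @ $21.65 + 53 @ $24.30 = $6,558.85
Mar 16, 285 sold [FIFO — oldest first]: 197 @ $24.30 + 88 @ $21.25 = $6,657.10
Mar 19, 124 sold [FIFO — oldest first]: 124 @ $21.25 = $2,635.00
Total COGS = $8,042.70 + $6,558.85 + $6,657.10 + $2,635.00 = $23,893.65
Ending inventory: 30 @ $21.25 = $637.50

COGS = $23,893.65; ending inventory = $637.50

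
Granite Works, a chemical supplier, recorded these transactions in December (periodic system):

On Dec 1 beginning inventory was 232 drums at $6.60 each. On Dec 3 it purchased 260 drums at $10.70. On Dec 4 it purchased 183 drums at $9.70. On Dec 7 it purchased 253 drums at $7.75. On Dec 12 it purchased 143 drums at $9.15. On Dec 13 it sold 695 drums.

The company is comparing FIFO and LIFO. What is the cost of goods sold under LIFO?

FIFO COGS: 232 @ $6.60 + 260 @ $10.70 + 183 @ $9.70 + 20 @ $7.75 = $6,243.30
LIFO COGS: 143 @ $9.15 + 253 @ $7.75 + 183 @ $9.70 + 116 @ $10.70 = $6,285.50

COGS = $6,285.50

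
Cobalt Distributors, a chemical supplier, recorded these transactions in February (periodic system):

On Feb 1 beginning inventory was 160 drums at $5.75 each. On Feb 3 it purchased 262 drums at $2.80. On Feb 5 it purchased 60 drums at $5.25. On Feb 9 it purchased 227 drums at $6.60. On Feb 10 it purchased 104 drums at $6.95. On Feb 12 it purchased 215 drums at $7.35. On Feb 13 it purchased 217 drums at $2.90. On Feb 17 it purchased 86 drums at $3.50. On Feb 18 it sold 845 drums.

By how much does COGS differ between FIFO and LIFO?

$280.35

FIFO COGS: 160 @ $5.75 + 262 @ $2.80 + 60 @ $5.25 + 227 @ $6.60 + 104 @ $6.95 + 32 @ $7.35 = $4,424.80
LIFO COGS: 86 @ $3.50 + 217 @ $2.90 + 215 @ $7.35 + 104 @ $6.95 + 223 @ $6.60 = $4,705.15
Difference = |$4,424.80 − $4,705.15| = $280.35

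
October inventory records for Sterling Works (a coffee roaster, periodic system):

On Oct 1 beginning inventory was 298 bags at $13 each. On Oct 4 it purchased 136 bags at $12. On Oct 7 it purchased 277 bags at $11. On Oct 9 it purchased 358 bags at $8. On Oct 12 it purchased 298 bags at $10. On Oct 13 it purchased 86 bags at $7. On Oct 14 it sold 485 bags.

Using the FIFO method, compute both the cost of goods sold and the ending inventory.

COGS = $6,067; ending inventory = $8,932

Oct 14, 485 sold [FIFO — oldest first]: 298 @ $13 + 136 @ $12 + 51 @ $11 = $6,067
Ending inventory: 226 @ $11 + 358 @ $8 + 298 @ $10 + 86 @ $7 = $8,932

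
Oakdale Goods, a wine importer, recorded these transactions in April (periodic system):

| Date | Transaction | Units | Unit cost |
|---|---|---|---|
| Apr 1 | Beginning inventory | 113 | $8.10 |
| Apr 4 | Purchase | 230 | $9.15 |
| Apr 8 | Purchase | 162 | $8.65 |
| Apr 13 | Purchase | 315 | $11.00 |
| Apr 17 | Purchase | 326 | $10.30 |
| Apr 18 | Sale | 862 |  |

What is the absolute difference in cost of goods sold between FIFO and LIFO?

$445.25

FIFO COGS: 113 @ $8.10 + 230 @ $9.15 + 162 @ $8.65 + 315 @ $11.00 + 42 @ $10.30 = $8,318.70
LIFO COGS: 326 @ $10.30 + 315 @ $11.00 + 162 @ $8.65 + 59 @ $9.15 = $8,763.95
Difference = |$8,318.70 − $8,763.95| = $445.25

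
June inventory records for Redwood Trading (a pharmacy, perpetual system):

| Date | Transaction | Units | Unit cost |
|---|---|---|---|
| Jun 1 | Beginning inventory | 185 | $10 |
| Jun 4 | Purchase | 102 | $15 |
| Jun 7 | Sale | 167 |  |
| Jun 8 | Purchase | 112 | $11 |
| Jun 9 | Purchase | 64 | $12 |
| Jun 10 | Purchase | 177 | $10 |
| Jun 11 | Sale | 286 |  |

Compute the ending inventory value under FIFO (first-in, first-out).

Jun 7, 167 sold [FIFO — oldest first]: 167 @ $10 = $1,670
Jun 11, 286 sold [FIFO — oldest first]: 18 @ $10 + 102 @ $15 + 112 @ $11 + 54 @ $12 = $3,590
Total COGS = $1,670 + $3,590 = $5,260
Ending inventory: 10 @ $12 + 177 @ $10 = $1,890

Ending inventory = $1,890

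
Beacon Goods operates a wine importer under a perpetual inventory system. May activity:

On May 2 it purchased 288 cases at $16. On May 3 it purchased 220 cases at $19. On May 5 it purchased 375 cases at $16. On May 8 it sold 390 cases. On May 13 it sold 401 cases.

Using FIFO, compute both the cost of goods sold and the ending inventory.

COGS = $13,316; ending inventory = $1,472

May 8, 390 sold [FIFO — oldest first]: 288 @ $16 + 102 @ $19 = $6,546
May 13, 401 sold [FIFO — oldest first]: 118 @ $19 + 283 @ $16 = $6,770
Total COGS = $6,546 + $6,770 = $13,316
Ending inventory: 92 @ $16 = $1,472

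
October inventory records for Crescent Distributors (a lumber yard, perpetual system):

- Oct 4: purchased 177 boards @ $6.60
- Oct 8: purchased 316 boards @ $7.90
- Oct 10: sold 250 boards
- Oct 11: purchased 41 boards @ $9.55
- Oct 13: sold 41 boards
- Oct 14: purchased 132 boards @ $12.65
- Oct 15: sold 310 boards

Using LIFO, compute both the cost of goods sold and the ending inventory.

COGS = $5,296.95; ending inventory = $429.00

Oct 10, 250 sold [LIFO — newest first]: 250 @ $7.90 = $1,975.00
Oct 13, 41 sold [LIFO — newest first]: 41 @ $9.55 = $391.55
Oct 15, 310 sold [LIFO — newest first]: 132 @ $12.65 + 66 @ $7.90 + 112 @ $6.60 = $2,930.40
Total COGS = $1,975.00 + $391.55 + $2,930.40 = $5,296.95
Ending inventory: 65 @ $6.60 = $429.00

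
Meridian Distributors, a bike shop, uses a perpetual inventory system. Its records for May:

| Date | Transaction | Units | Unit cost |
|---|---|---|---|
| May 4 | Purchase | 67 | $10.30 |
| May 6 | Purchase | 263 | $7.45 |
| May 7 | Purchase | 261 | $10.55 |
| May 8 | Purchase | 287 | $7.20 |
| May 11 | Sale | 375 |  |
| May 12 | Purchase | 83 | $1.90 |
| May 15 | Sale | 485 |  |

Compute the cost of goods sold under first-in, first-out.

COGS = $7,339.80

May 11, 375 sold [FIFO — oldest first]: 67 @ $10.30 + 263 @ $7.45 + 45 @ $10.55 = $3,124.20
May 15, 485 sold [FIFO — oldest first]: 216 @ $10.55 + 269 @ $7.20 = $4,215.60
Total COGS = $3,124.20 + $4,215.60 = $7,339.80
Ending inventory: 18 @ $7.20 + 83 @ $1.90 = $287.30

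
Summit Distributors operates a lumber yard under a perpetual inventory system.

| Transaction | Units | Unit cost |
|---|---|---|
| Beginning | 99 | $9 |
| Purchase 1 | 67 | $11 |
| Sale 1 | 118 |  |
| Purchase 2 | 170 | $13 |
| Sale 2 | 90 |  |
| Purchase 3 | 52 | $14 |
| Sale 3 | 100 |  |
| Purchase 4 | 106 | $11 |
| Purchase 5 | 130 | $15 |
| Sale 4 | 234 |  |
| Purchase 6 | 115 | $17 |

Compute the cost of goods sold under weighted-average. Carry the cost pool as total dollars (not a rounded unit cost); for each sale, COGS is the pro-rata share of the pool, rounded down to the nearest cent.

COGS = $6,607.92

After Beginning: 99 on hand, pool $891.00 (≈ $9.0000 each)
After Purchase 1: 166 on hand, pool $1,628.00 (≈ $9.8072 each)
Sale 1, sell 118: 118/166 × $1,628.00 → $1,157.25
After Purchase 2: 218 on hand, pool $2,680.75 (≈ $12.2970 each)
Sale 2, sell 90: 90/218 × $2,680.75 → $1,106.73
After Purchase 3: 180 on hand, pool $2,302.02 (≈ $12.7890 each)
Sale 3, sell 100: 100/180 × $2,302.02 → $1,278.90
After Purchase 4: 186 on hand, pool $2,189.12 (≈ $11.7695 each)
After Purchase 5: 316 on hand, pool $4,139.12 (≈ $13.0985 each)
Sale 4, sell 234: 234/316 × $4,139.12 → $3,065.04
After Purchase 6: 197 on hand, pool $3,029.08 (≈ $15.3760 each)
Total COGS = $1,157.25 + $1,106.73 + $1,278.90 + $3,065.04 = $6,607.92
Ending inventory (cost pool remaining) = $3,029.08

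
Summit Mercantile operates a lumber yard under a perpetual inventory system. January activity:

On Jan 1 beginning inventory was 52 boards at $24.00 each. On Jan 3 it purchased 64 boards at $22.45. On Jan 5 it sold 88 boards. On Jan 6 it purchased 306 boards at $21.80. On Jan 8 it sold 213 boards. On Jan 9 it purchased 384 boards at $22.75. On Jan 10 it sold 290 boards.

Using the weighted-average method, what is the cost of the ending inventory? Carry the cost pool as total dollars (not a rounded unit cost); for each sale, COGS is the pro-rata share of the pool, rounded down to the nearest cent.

Ending inventory = $4,848.13

After Jan 1: 52 on hand, pool $1,248.00 (≈ $24.0000 each)
After Jan 3: 116 on hand, pool $2,684.80 (≈ $23.1448 each)
Jan 5, sell 88: 88/116 × $2,684.80 → $2,036.74
After Jan 6: 334 on hand, pool $7,318.86 (≈ $21.9128 each)
Jan 8, sell 213: 213/334 × $7,318.86 → $4,667.41
After Jan 9: 505 on hand, pool $11,387.45 (≈ $22.5494 each)
Jan 10, sell 290: 290/505 × $11,387.45 → $6,539.32
Total COGS = $2,036.74 + $4,667.41 + $6,539.32 = $13,243.47
Ending inventory (cost pool remaining) = $4,848.13
Check: goods available $18,091.60 = COGS $13,243.47 + ending $4,848.13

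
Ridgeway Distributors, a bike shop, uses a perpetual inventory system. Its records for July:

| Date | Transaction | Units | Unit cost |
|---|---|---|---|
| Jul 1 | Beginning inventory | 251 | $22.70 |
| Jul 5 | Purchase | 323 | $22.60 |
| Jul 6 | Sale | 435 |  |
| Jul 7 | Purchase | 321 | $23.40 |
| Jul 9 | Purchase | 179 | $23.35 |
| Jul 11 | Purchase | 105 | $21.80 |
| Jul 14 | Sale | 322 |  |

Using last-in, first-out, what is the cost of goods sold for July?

COGS = $17,200.05

Jul 6, 435 sold [LIFO — newest first]: 323 @ $22.60 + 112 @ $22.70 = $9,842.20
Jul 14, 322 sold [LIFO — newest first]: 105 @ $21.80 + 179 @ $23.35 + 38 @ $23.40 = $7,357.85
Total COGS = $9,842.20 + $7,357.85 = $17,200.05
Ending inventory: 139 @ $22.70 + 283 @ $23.40 = $9,777.50
Check: goods available $26,977.55 = COGS $17,200.05 + ending $9,777.50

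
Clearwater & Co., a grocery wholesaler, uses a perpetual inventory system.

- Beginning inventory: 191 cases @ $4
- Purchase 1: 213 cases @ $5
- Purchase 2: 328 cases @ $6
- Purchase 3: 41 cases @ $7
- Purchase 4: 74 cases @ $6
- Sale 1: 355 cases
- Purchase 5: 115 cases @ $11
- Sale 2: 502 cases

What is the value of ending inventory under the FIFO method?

Sale 1 (355) [FIFO — oldest first]: 191 @ $4 + 164 @ $5 = $1,584
Sale 2 (502) [FIFO — oldest first]: 49 @ $5 + 328 @ $6 + 41 @ $7 + 74 @ $6 + 10 @ $11 = $3,054
Total COGS = $1,584 + $3,054 = $4,638
Ending inventory: 105 @ $11 = $1,155

Ending inventory = $1,155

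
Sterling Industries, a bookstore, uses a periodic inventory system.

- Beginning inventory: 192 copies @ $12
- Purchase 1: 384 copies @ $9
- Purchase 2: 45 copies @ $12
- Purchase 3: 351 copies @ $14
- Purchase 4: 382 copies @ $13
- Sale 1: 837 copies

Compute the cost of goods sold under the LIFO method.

Sale 1 (837) [LIFO — newest first]: 382 @ $13 + 351 @ $14 + 45 @ $12 + 59 @ $9 = $10,951
Ending inventory: 192 @ $12 + 325 @ $9 = $5,229

COGS = $10,951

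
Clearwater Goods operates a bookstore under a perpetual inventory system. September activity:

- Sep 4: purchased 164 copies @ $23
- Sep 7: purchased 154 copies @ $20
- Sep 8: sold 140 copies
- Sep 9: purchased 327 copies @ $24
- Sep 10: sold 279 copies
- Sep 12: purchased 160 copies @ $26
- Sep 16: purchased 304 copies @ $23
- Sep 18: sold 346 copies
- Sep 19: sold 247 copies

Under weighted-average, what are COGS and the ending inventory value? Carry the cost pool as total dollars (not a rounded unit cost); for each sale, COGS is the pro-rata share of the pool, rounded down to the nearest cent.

After Sep 4: 164 on hand, pool $3,772.00 (≈ $23.0000 each)
After Sep 7: 318 on hand, pool $6,852.00 (≈ $21.5472 each)
Sep 8, sell 140: 140/318 × $6,852.00 → $3,016.60
After Sep 9: 505 on hand, pool $11,683.40 (≈ $23.1354 each)
Sep 10, sell 279: 279/505 × $11,683.40 → $6,454.78
After Sep 12: 386 on hand, pool $9,388.62 (≈ $24.3228 each)
After Sep 16: 690 on hand, pool $16,380.62 (≈ $23.7400 each)
Sep 18, sell 346: 346/690 × $16,380.62 → $8,214.05
Sep 19, sell 247: 247/344 × $8,166.57 → $5,863.78
Total COGS = $3,016.60 + $6,454.78 + $8,214.05 + $5,863.78 = $23,549.21
Ending inventory (cost pool remaining) = $2,302.79

COGS = $23,549.21; ending inventory = $2,302.79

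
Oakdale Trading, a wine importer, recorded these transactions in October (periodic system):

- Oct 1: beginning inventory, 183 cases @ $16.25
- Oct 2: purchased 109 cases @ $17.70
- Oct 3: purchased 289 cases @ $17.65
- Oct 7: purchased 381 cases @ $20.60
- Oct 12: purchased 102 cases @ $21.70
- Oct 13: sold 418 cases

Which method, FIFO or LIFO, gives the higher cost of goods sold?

FIFO COGS: 183 @ $16.25 + 109 @ $17.70 + 126 @ $17.65 = $7,126.95
LIFO COGS: 102 @ $21.70 + 316 @ $20.60 = $8,723.00

LIFO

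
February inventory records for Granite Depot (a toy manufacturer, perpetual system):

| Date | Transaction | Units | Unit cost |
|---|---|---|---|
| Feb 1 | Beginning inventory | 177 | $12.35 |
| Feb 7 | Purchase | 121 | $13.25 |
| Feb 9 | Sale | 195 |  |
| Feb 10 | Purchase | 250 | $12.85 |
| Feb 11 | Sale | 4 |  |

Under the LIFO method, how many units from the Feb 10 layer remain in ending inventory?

Feb 9, 195 sold [LIFO — newest first]: 121 @ $13.25 + 74 @ $12.35 = $2,517.15
Feb 11, 4 sold [LIFO — newest first]: 4 @ $12.85 = $51.40
Total COGS = $2,517.15 + $51.40 = $2,568.55
Ending inventory: 103 @ $12.35 + 246 @ $12.85 = $4,433.15
Check: goods available $7,001.70 = COGS $2,568.55 + ending $4,433.15

246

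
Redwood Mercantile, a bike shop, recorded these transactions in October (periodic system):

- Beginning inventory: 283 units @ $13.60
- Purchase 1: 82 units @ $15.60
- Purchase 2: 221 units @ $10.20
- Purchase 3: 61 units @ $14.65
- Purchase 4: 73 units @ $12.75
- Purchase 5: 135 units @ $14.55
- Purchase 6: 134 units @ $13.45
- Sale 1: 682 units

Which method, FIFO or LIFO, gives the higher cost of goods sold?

LIFO

FIFO COGS: 283 @ $13.60 + 82 @ $15.60 + 221 @ $10.20 + 61 @ $14.65 + 35 @ $12.75 = $8,722.10
LIFO COGS: 134 @ $13.45 + 135 @ $14.55 + 73 @ $12.75 + 61 @ $14.65 + 221 @ $10.20 + 58 @ $15.60 = $8,749.95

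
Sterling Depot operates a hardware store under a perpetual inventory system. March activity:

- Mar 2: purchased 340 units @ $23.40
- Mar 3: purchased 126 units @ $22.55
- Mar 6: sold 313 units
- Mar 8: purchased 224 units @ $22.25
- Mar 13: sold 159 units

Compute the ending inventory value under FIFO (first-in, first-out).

Mar 6, 313 sold [FIFO — oldest first]: 313 @ $23.40 = $7,324.20
Mar 13, 159 sold [FIFO — oldest first]: 27 @ $23.40 + 126 @ $22.55 + 6 @ $22.25 = $3,606.60
Total COGS = $7,324.20 + $3,606.60 = $10,930.80
Ending inventory: 218 @ $22.25 = $4,850.50
Check: goods available $15,781.30 = COGS $10,930.80 + ending $4,850.50

Ending inventory = $4,850.50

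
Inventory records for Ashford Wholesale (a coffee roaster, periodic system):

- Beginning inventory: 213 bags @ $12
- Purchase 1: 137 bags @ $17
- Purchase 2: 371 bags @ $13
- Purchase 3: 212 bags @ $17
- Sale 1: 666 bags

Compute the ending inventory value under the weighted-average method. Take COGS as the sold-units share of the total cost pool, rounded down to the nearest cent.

Sale 1, sell 666: 666/933 × $13,312.00 → $9,502.45
Ending inventory (cost pool remaining) = $3,809.55

Ending inventory = $3,809.55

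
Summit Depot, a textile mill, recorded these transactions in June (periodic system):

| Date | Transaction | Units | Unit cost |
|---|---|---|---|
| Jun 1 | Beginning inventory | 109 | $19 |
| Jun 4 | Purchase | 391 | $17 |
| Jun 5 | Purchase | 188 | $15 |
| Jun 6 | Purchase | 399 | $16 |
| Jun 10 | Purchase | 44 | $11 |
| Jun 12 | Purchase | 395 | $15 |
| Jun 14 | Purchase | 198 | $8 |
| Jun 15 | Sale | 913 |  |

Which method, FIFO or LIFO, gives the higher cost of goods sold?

FIFO

FIFO COGS: 109 @ $19 + 391 @ $17 + 188 @ $15 + 225 @ $16 = $15,138
LIFO COGS: 198 @ $8 + 395 @ $15 + 44 @ $11 + 276 @ $16 = $12,409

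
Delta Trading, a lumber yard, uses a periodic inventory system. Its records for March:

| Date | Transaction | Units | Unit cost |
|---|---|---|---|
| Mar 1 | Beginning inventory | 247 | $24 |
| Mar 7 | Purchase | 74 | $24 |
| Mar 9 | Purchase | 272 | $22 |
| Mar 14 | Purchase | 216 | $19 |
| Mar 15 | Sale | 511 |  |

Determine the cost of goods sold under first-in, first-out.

Mar 15, 511 sold [FIFO — oldest first]: 247 @ $24 + 74 @ $24 + 190 @ $22 = $11,884
Ending inventory: 82 @ $22 + 216 @ $19 = $5,908

COGS = $11,884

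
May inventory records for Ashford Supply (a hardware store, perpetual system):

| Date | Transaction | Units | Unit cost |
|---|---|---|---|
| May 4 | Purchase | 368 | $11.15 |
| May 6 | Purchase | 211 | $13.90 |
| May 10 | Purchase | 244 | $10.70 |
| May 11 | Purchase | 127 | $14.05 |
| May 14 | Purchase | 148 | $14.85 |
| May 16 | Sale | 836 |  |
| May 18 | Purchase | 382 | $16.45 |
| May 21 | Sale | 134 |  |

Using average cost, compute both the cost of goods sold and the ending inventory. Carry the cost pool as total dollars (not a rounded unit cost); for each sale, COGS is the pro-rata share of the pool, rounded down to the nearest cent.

After May 4: 368 on hand, pool $4,103.20 (≈ $11.1500 each)
After May 6: 579 on hand, pool $7,036.10 (≈ $12.1522 each)
After May 10: 823 on hand, pool $9,646.90 (≈ $11.7216 each)
After May 11: 950 on hand, pool $11,431.25 (≈ $12.0329 each)
After May 14: 1098 on hand, pool $13,629.05 (≈ $12.4126 each)
May 16, sell 836: 836/1098 × $13,629.05 → $10,376.94
After May 18: 644 on hand, pool $9,536.01 (≈ $14.8075 each)
May 21, sell 134: 134/644 × $9,536.01 → $1,984.20
Total COGS = $10,376.94 + $1,984.20 = $12,361.14
Ending inventory (cost pool remaining) = $7,551.81

COGS = $12,361.14; ending inventory = $7,551.81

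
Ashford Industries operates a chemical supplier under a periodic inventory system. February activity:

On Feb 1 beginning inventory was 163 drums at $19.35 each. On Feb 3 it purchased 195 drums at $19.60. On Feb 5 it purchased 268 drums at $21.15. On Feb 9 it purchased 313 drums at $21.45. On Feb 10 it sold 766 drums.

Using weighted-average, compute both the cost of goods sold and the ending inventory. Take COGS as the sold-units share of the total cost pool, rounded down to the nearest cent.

COGS = $15,791.59; ending inventory = $3,566.51

Feb 10, sell 766: 766/939 × $19,358.10 → $15,791.59
Ending inventory (cost pool remaining) = $3,566.51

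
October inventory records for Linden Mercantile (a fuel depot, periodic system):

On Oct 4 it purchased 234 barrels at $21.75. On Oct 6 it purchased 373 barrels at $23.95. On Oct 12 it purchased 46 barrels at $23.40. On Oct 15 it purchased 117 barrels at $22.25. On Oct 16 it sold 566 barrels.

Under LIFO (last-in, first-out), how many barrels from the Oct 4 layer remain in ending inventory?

Oct 16, 566 sold [LIFO — newest first]: 117 @ $22.25 + 46 @ $23.40 + 373 @ $23.95 + 30 @ $21.75 = $13,265.50
Ending inventory: 204 @ $21.75 = $4,437.00

204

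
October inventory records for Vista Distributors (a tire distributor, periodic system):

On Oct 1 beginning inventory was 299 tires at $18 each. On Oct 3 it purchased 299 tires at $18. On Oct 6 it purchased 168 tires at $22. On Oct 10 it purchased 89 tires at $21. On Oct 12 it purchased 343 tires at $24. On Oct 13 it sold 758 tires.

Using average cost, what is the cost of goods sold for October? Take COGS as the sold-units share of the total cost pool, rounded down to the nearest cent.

COGS = $15,540.26

Oct 13, sell 758: 758/1198 × $24,561.00 → $15,540.26
Ending inventory (cost pool remaining) = $9,020.74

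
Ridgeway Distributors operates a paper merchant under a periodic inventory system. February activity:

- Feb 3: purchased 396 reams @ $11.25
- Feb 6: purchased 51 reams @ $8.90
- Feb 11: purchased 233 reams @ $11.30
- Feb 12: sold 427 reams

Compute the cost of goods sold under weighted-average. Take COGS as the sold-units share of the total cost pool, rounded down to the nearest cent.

Feb 12, sell 427: 427/680 × $7,541.80 → $4,735.80
Ending inventory (cost pool remaining) = $2,806.00

COGS = $4,735.80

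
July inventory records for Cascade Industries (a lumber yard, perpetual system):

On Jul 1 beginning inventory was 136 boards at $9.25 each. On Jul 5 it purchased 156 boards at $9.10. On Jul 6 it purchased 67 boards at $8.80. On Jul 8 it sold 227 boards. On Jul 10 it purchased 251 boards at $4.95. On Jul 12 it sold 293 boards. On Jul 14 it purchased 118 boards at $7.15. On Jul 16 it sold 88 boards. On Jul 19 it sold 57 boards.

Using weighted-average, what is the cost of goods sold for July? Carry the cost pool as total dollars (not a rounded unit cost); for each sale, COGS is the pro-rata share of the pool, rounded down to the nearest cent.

After Jul 1: 136 on hand, pool $1,258.00 (≈ $9.2500 each)
After Jul 5: 292 on hand, pool $2,677.60 (≈ $9.1699 each)
After Jul 6: 359 on hand, pool $3,267.20 (≈ $9.1008 each)
Jul 8, sell 227: 227/359 × $3,267.20 → $2,065.88
After Jul 10: 383 on hand, pool $2,443.77 (≈ $6.3806 each)
Jul 12, sell 293: 293/383 × $2,443.77 → $1,869.51
After Jul 14: 208 on hand, pool $1,417.96 (≈ $6.8171 each)
Jul 16, sell 88: 88/208 × $1,417.96 → $599.90
Jul 19, sell 57: 57/120 × $818.06 → $388.57
Total COGS = $2,065.88 + $1,869.51 + $599.90 + $388.57 = $4,923.86
Ending inventory (cost pool remaining) = $429.49
Check: goods available $5,353.35 = COGS $4,923.86 + ending $429.49

COGS = $4,923.86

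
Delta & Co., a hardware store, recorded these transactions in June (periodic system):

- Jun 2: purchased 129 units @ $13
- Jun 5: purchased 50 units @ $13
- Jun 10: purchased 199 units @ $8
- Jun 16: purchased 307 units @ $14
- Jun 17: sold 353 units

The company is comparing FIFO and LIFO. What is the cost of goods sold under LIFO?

COGS = $4,666

FIFO COGS: 129 @ $13 + 50 @ $13 + 174 @ $8 = $3,719
LIFO COGS: 307 @ $14 + 46 @ $8 = $4,666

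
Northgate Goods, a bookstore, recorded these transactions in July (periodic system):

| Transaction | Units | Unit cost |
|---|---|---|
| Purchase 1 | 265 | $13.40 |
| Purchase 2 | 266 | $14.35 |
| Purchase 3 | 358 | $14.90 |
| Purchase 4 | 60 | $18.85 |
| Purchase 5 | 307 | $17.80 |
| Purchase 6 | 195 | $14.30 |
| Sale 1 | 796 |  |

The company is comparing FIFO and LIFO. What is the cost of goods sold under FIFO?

COGS = $11,316.60

FIFO COGS: 265 @ $13.40 + 266 @ $14.35 + 265 @ $14.90 = $11,316.60
LIFO COGS: 195 @ $14.30 + 307 @ $17.80 + 60 @ $18.85 + 234 @ $14.90 = $12,870.70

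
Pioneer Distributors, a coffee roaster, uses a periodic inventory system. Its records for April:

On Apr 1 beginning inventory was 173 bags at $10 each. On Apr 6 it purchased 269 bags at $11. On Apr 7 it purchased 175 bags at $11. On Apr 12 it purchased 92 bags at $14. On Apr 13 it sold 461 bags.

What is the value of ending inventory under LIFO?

Ending inventory = $2,555

Apr 13, 461 sold [LIFO — newest first]: 92 @ $14 + 175 @ $11 + 194 @ $11 = $5,347
Ending inventory: 173 @ $10 + 75 @ $11 = $2,555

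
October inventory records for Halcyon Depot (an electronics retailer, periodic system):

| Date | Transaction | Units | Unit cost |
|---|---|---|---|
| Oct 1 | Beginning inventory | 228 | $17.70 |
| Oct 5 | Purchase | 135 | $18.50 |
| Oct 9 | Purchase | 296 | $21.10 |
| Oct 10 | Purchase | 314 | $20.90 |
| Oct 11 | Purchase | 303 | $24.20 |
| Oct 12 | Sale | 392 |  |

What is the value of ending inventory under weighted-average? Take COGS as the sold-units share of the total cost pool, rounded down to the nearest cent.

Ending inventory = $18,479.42

Oct 12, sell 392: 392/1276 × $26,673.90 → $8,194.48
Ending inventory (cost pool remaining) = $18,479.42
Check: goods available $26,673.90 = COGS $8,194.48 + ending $18,479.42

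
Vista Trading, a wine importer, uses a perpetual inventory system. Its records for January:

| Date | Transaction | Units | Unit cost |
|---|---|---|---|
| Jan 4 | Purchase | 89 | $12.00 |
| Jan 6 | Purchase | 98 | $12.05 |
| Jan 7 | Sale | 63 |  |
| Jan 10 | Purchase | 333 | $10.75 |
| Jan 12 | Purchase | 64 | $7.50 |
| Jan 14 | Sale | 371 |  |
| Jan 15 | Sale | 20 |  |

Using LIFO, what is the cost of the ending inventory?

Ending inventory = $1,554.25

Jan 7, 63 sold [LIFO — newest first]: 63 @ $12.05 = $759.15
Jan 14, 371 sold [LIFO — newest first]: 64 @ $7.50 + 307 @ $10.75 = $3,780.25
Jan 15, 20 sold [LIFO — newest first]: 20 @ $10.75 = $215.00
Total COGS = $759.15 + $3,780.25 + $215.00 = $4,754.40
Ending inventory: 89 @ $12.00 + 35 @ $12.05 + 6 @ $10.75 = $1,554.25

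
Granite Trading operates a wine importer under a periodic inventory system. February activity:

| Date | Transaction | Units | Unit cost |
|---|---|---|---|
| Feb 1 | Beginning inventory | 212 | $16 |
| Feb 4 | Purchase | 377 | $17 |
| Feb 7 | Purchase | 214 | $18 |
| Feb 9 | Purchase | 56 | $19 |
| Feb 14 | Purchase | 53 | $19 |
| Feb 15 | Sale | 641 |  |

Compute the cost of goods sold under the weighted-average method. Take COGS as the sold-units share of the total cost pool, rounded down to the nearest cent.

Feb 15, sell 641: 641/912 × $15,724.00 → $11,051.62
Ending inventory (cost pool remaining) = $4,672.38

COGS = $11,051.62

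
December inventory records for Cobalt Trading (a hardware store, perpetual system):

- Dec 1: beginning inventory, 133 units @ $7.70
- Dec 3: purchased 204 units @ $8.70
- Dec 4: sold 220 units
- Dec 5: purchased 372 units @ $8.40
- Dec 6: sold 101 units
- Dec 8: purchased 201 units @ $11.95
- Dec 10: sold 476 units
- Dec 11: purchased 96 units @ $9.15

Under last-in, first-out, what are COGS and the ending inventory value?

Dec 4, 220 sold [LIFO — newest first]: 204 @ $8.70 + 16 @ $7.70 = $1,898.00
Dec 6, 101 sold [LIFO — newest first]: 101 @ $8.40 = $848.40
Dec 10, 476 sold [LIFO — newest first]: 201 @ $11.95 + 271 @ $8.40 + 4 @ $7.70 = $4,709.15
Total COGS = $1,898.00 + $848.40 + $4,709.15 = $7,455.55
Ending inventory: 113 @ $7.70 + 96 @ $9.15 = $1,748.50
Check: goods available $9,204.05 = COGS $7,455.55 + ending $1,748.50

COGS = $7,455.55; ending inventory = $1,748.50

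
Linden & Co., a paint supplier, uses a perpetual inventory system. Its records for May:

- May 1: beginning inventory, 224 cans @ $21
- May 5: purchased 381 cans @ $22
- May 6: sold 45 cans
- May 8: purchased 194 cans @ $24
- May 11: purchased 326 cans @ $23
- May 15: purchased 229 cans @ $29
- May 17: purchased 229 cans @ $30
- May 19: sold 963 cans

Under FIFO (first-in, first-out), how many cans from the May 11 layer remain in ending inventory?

117

May 6, 45 sold [FIFO — oldest first]: 45 @ $21 = $945
May 19, 963 sold [FIFO — oldest first]: 179 @ $21 + 381 @ $22 + 194 @ $24 + 209 @ $23 = $21,604
Total COGS = $945 + $21,604 = $22,549
Ending inventory: 117 @ $23 + 229 @ $29 + 229 @ $30 = $16,202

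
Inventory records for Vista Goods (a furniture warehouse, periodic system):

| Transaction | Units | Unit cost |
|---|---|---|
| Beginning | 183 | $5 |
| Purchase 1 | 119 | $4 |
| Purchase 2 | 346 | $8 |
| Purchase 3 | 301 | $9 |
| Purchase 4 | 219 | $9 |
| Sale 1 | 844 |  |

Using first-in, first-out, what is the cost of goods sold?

Sale 1 (844) [FIFO — oldest first]: 183 @ $5 + 119 @ $4 + 346 @ $8 + 196 @ $9 = $5,923
Ending inventory: 105 @ $9 + 219 @ $9 = $2,916

COGS = $5,923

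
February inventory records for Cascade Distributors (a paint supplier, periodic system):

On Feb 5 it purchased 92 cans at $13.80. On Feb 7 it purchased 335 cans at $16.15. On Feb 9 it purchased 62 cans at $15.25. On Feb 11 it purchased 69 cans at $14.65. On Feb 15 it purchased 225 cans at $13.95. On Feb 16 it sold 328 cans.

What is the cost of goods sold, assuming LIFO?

Feb 16, 328 sold [LIFO — newest first]: 225 @ $13.95 + 69 @ $14.65 + 34 @ $15.25 = $4,668.10
Ending inventory: 92 @ $13.80 + 335 @ $16.15 + 28 @ $15.25 = $7,106.85

COGS = $4,668.10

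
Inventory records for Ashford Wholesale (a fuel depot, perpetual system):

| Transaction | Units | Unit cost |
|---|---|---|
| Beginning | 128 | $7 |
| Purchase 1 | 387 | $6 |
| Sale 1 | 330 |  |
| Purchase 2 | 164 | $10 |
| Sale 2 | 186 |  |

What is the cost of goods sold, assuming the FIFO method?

COGS = $3,228

Sale 1 (330) [FIFO — oldest first]: 128 @ $7 + 202 @ $6 = $2,108
Sale 2 (186) [FIFO — oldest first]: 185 @ $6 + 1 @ $10 = $1,120
Total COGS = $2,108 + $1,120 = $3,228
Ending inventory: 163 @ $10 = $1,630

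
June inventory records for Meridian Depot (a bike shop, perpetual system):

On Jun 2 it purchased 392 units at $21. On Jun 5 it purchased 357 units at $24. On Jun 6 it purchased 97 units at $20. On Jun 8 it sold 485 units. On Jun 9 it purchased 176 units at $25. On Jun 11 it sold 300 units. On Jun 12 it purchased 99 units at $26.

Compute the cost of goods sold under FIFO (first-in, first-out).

COGS = $17,520

Jun 8, 485 sold [FIFO — oldest first]: 392 @ $21 + 93 @ $24 = $10,464
Jun 11, 300 sold [FIFO — oldest first]: 264 @ $24 + 36 @ $20 = $7,056
Total COGS = $10,464 + $7,056 = $17,520
Ending inventory: 61 @ $20 + 176 @ $25 + 99 @ $26 = $8,194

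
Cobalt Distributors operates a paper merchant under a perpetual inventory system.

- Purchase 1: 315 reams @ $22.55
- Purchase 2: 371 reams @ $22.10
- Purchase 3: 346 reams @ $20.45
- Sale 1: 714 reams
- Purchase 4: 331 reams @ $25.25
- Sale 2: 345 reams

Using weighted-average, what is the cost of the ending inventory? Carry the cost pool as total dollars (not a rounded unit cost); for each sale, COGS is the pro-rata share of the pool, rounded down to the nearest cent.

After Purchase 1: 315 on hand, pool $7,103.25 (≈ $22.5500 each)
After Purchase 2: 686 on hand, pool $15,302.35 (≈ $22.3066 each)
After Purchase 3: 1032 on hand, pool $22,378.05 (≈ $21.6842 each)
Sale 1, sell 714: 714/1032 × $22,378.05 → $15,482.48
After Purchase 4: 649 on hand, pool $15,253.32 (≈ $23.5028 each)
Sale 2, sell 345: 345/649 × $15,253.32 → $8,108.46
Total COGS = $15,482.48 + $8,108.46 = $23,590.94
Ending inventory (cost pool remaining) = $7,144.86
Check: goods available $30,735.80 = COGS $23,590.94 + ending $7,144.86

Ending inventory = $7,144.86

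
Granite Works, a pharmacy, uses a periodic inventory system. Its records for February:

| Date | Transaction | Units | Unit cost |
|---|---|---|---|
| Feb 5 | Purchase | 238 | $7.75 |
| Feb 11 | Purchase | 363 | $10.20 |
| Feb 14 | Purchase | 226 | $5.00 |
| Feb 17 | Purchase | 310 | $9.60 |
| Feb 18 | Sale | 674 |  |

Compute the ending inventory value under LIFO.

Ending inventory = $4,139.50

Feb 18, 674 sold [LIFO — newest first]: 310 @ $9.60 + 226 @ $5.00 + 138 @ $10.20 = $5,513.60
Ending inventory: 238 @ $7.75 + 225 @ $10.20 = $4,139.50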